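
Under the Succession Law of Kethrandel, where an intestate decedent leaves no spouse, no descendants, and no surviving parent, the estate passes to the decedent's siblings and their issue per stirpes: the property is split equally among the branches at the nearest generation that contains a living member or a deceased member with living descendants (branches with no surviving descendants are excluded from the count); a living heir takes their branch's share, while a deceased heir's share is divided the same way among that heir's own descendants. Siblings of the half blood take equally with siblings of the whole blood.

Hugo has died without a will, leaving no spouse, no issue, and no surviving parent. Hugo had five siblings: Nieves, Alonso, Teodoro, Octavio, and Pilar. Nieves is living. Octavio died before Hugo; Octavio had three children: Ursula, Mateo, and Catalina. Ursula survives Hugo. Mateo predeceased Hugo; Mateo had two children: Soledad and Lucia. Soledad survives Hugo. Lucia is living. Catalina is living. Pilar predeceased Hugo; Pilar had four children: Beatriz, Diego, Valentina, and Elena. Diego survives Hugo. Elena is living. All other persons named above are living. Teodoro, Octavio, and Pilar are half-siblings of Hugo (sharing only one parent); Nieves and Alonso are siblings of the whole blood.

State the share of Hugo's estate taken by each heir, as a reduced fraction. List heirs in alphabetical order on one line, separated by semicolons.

No spouse, descendants, or parent survives, so the estate passes to Hugo's siblings per stirpes.
Half-blood and whole-blood siblings take equally under the stated rule.
The estate is divided into 5 equal shares of 1/5 among Nieves, Alonso, Teodoro, Octavio, Pilar.
Nieves is living and takes 1/5.
Alonso is living and takes 1/5.
Teodoro is living and takes 1/5.
Octavio predeceased; the 1/5 allotted to Octavio's branch passes to Octavio's issue by representation.
The 1/5 is divided into 3 equal shares of 1/15 among Ursula, Mateo, Catalina.
Ursula is living and takes 1/15.
Mateo predeceased; the 1/15 allotted to Mateo's branch passes to Mateo's issue by representation.
The 1/15 is divided into 2 equal shares of 1/30 among Soledad, Lucia.
Soledad is living and takes 1/30.
Lucia is living and takes 1/30.
Catalina is living and takes 1/15.
Pilar predeceased; the 1/5 allotted to Pilar's branch passes to Pilar's issue by representation.
The 1/5 is divided into 4 equal shares of 1/20 among Beatriz, Diego, Valentina, Elena.
Beatriz is living and takes 1/20.
Diego is living and takes 1/20.
Valentina is living and takes 1/20.
Elena is living and takes 1/20.

Alonso 1/5; Beatriz 1/20; Catalina 1/15; Diego 1/20; Elena 1/20; Lucia 1/30; Nieves 1/5; Soledad 1/30; Teodoro 1/5; Ursula 1/15; Valentina 1/20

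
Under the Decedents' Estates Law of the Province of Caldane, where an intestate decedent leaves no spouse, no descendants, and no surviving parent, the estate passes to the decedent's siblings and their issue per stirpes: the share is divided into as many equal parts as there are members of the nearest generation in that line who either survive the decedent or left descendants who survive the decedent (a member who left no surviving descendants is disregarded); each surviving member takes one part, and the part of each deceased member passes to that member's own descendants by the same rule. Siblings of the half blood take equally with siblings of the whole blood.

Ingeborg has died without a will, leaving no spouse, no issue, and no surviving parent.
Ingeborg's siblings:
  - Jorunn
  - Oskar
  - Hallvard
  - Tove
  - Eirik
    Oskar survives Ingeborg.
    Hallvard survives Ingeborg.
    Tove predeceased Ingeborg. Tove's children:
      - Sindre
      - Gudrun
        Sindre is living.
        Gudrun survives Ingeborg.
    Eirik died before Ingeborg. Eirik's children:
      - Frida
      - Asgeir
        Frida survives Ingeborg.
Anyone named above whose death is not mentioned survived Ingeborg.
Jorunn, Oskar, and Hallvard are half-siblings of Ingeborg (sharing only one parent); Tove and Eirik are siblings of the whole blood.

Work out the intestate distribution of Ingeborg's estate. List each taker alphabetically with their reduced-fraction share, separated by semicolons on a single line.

Asgeir 1/10; Frida 1/10; Gudrun 1/10; Hallvard 1/5; Jorunn 1/5; Oskar 1/5; Sindre 1/10

No spouse, descendants, or parent survives, so the estate passes to Ingeborg's siblings per stirpes.
Half-blood and whole-blood siblings take equally under the stated rule.
The estate is divided into 5 equal shares of 1/5 among Jorunn, Oskar, Hallvard, Tove, Eirik.
Jorunn is living and takes 1/5.
Oskar is living and takes 1/5.
Hallvard is living and takes 1/5.
Tove predeceased; the 1/5 allotted to Tove's branch passes to Tove's issue by representation.
The 1/5 is divided into 2 equal shares of 1/10 among Sindre, Gudrun.
Sindre is living and takes 1/10.
Gudrun is living and takes 1/10.
Eirik predeceased; the 1/5 allotted to Eirik's branch passes to Eirik's issue by representation.
The 1/5 is divided into 2 equal shares of 1/10 among Frida, Asgeir.
Frida is living and takes 1/10.
Asgeir is living and takes 1/10.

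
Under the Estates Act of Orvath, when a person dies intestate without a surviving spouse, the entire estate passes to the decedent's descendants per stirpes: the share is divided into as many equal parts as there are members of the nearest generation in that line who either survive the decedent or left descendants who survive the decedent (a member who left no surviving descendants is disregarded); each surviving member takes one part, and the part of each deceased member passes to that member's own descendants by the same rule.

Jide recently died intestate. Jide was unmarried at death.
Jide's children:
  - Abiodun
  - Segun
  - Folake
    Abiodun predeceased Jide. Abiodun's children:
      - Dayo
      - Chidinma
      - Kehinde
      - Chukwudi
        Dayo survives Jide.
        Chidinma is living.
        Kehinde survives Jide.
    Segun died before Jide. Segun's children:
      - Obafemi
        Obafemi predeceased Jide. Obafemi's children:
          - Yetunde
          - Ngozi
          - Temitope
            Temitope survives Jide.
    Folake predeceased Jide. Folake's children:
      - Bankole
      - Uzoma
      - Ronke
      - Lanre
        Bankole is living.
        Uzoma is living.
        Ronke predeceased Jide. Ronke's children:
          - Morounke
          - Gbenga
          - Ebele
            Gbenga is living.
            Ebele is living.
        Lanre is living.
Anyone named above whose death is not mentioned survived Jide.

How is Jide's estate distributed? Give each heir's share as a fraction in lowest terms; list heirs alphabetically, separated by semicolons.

There is no surviving spouse, so the entire estate passes to Jide's descendants per stirpes.
The estate is divided into 3 equal shares of 1/3 among Abiodun, Segun, Folake.
Abiodun predeceased; the 1/3 allotted to Abiodun's branch passes to Abiodun's issue by representation.
The 1/3 is divided into 4 equal shares of 1/12 among Dayo, Chidinma, Kehinde, Chukwudi.
Dayo is living and takes 1/12.
Chidinma is living and takes 1/12.
Kehinde is living and takes 1/12.
Chukwudi is living and takes 1/12.
Segun predeceased; the 1/3 allotted to Segun's branch passes to Segun's issue by representation.
Obafemi's line is the sole branch at this level, so the full 1/3 passes to Obafemi's issue by representation.
The 1/3 is divided into 3 equal shares of 1/9 among Yetunde, Ngozi, Temitope.
Yetunde is living and takes 1/9.
Ngozi is living and takes 1/9.
Temitope is living and takes 1/9.
Folake predeceased; the 1/3 allotted to Folake's branch passes to Folake's issue by representation.
The 1/3 is divided into 4 equal shares of 1/12 among Bankole, Uzoma, Ronke, Lanre.
Bankole is living and takes 1/12.
Uzoma is living and takes 1/12.
Ronke predeceased; the 1/12 allotted to Ronke's branch passes to Ronke's issue by representation.
The 1/12 is divided into 3 equal shares of 1/36 among Morounke, Gbenga, Ebele.
Morounke is living and takes 1/36.
Gbenga is living and takes 1/36.
Ebele is living and takes 1/36.
Lanre is living and takes 1/12.

Bankole 1/12; Chidinma 1/12; Chukwudi 1/12; Dayo 1/12; Ebele 1/36; Gbenga 1/36; Kehinde 1/12; Lanre 1/12; Morounke 1/36; Ngozi 1/9; Temitope 1/9; Uzoma 1/12; Yetunde 1/9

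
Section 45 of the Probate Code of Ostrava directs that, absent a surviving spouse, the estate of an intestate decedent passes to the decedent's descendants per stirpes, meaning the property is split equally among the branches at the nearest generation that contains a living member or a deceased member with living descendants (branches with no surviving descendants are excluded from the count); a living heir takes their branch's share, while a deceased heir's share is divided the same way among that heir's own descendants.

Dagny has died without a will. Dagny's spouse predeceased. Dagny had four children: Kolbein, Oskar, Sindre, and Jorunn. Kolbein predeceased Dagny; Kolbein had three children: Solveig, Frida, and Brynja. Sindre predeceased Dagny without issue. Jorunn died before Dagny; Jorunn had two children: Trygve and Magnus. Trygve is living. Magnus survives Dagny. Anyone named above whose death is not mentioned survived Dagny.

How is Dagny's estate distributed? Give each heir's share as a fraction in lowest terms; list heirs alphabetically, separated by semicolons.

There is no surviving spouse, so the entire estate passes to Dagny's descendants per stirpes.
Sindre left no surviving issue, so that branch lapses and is disregarded.
The estate is divided into 3 equal shares of 1/3 among Kolbein, Oskar, Jorunn.
Kolbein predeceased; the 1/3 allotted to Kolbein's branch passes to Kolbein's issue by representation.
The 1/3 is divided into 3 equal shares of 1/9 among Solveig, Frida, Brynja.
Solveig is living and takes 1/9.
Frida is living and takes 1/9.
Brynja is living and takes 1/9.
Oskar is living and takes 1/3.
Jorunn predeceased; the 1/3 allotted to Jorunn's branch passes to Jorunn's issue by representation.
The 1/3 is divided into 2 equal shares of 1/6 among Trygve, Magnus.
Trygve is living and takes 1/6.
Magnus is living and takes 1/6.

Brynja 1/9; Frida 1/9; Magnus 1/6; Oskar 1/3; Solveig 1/9; Trygve 1/6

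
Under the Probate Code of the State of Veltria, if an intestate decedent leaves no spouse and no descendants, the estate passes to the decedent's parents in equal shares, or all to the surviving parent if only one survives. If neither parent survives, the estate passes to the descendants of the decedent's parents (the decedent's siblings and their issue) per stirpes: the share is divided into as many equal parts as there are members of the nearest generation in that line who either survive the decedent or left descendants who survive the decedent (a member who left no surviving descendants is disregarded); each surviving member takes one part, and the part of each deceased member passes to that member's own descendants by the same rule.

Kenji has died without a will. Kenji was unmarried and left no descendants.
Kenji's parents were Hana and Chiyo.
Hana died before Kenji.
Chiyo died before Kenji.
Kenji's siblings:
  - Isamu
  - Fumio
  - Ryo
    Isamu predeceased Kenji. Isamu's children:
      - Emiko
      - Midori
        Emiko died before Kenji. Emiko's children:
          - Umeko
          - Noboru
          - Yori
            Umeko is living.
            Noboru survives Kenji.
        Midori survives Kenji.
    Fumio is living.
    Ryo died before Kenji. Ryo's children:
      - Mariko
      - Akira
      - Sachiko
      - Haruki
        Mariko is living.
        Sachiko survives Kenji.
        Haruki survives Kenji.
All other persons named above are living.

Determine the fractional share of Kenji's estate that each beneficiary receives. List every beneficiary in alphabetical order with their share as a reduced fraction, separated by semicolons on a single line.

Neither parent survives and there are no descendants, so the estate passes to Kenji's siblings and their issue per stirpes.
The estate is divided into 3 equal shares of 1/3 among Isamu, Fumio, Ryo.
Isamu predeceased; the 1/3 allotted to Isamu's branch passes to Isamu's issue by representation.
The 1/3 is divided into 2 equal shares of 1/6 among Emiko, Midori.
Emiko predeceased; the 1/6 allotted to Emiko's branch passes to Emiko's issue by representation.
The 1/6 is divided into 3 equal shares of 1/18 among Umeko, Noboru, Yori.
Umeko is living and takes 1/18.
Noboru is living and takes 1/18.
Yori is living and takes 1/18.
Midori is living and takes 1/6.
Fumio is living and takes 1/3.
Ryo predeceased; the 1/3 allotted to Ryo's branch passes to Ryo's issue by representation.
The 1/3 is divided into 4 equal shares of 1/12 among Mariko, Akira, Sachiko, Haruki.
Mariko is living and takes 1/12.
Akira is living and takes 1/12.
Sachiko is living and takes 1/12.
Haruki is living and takes 1/12.

Akira 1/12; Fumio 1/3; Haruki 1/12; Mariko 1/12; Midori 1/6; Noboru 1/18; Sachiko 1/12; Umeko 1/18; Yori 1/18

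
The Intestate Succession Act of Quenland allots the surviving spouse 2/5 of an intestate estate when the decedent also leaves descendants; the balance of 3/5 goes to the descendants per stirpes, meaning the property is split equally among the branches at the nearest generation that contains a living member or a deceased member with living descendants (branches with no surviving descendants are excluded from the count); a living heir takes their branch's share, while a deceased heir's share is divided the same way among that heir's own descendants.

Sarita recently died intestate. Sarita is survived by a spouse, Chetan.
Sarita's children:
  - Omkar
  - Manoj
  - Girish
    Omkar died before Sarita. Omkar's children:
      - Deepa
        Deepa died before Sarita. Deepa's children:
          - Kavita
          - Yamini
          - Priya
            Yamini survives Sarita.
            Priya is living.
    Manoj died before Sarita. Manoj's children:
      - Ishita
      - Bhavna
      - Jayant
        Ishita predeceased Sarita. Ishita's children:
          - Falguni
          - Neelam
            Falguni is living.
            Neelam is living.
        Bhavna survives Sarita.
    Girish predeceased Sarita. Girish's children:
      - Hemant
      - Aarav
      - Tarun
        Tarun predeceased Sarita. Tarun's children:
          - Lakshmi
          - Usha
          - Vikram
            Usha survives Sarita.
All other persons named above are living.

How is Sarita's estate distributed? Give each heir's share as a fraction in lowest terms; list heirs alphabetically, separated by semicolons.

Aarav 1/15; Bhavna 1/15; Chetan 2/5; Falguni 1/30; Hemant 1/15; Jayant 1/15; Kavita 1/15; Lakshmi 1/45; Neelam 1/30; Priya 1/15; Usha 1/45; Vikram 1/45; Yamini 1/15

Chetan, as surviving spouse, takes 2/5.
The remaining 3/5 passes to Sarita's descendants per stirpes.
The 3/5 is divided into 3 equal shares of 1/5 among Omkar, Manoj, Girish.
Omkar predeceased; the 1/5 allotted to Omkar's branch passes to Omkar's issue by representation.
Deepa's line is the sole branch at this level, so the full 1/5 passes to Deepa's issue by representation.
The 1/5 is divided into 3 equal shares of 1/15 among Kavita, Yamini, Priya.
Kavita is living and takes 1/15.
Yamini is living and takes 1/15.
Priya is living and takes 1/15.
Manoj predeceased; the 1/5 allotted to Manoj's branch passes to Manoj's issue by representation.
The 1/5 is divided into 3 equal shares of 1/15 among Ishita, Bhavna, Jayant.
Ishita predeceased; the 1/15 allotted to Ishita's branch passes to Ishita's issue by representation.
The 1/15 is divided into 2 equal shares of 1/30 among Falguni, Neelam.
Falguni is living and takes 1/30.
Neelam is living and takes 1/30.
Bhavna is living and takes 1/15.
Jayant is living and takes 1/15.
Girish predeceased; the 1/5 allotted to Girish's branch passes to Girish's issue by representation.
The 1/5 is divided into 3 equal shares of 1/15 among Hemant, Aarav, Tarun.
Hemant is living and takes 1/15.
Aarav is living and takes 1/15.
Tarun predeceased; the 1/15 allotted to Tarun's branch passes to Tarun's issue by representation.
The 1/15 is divided into 3 equal shares of 1/45 among Lakshmi, Usha, Vikram.
Lakshmi is living and takes 1/45.
Usha is living and takes 1/45.
Vikram is living and takes 1/45.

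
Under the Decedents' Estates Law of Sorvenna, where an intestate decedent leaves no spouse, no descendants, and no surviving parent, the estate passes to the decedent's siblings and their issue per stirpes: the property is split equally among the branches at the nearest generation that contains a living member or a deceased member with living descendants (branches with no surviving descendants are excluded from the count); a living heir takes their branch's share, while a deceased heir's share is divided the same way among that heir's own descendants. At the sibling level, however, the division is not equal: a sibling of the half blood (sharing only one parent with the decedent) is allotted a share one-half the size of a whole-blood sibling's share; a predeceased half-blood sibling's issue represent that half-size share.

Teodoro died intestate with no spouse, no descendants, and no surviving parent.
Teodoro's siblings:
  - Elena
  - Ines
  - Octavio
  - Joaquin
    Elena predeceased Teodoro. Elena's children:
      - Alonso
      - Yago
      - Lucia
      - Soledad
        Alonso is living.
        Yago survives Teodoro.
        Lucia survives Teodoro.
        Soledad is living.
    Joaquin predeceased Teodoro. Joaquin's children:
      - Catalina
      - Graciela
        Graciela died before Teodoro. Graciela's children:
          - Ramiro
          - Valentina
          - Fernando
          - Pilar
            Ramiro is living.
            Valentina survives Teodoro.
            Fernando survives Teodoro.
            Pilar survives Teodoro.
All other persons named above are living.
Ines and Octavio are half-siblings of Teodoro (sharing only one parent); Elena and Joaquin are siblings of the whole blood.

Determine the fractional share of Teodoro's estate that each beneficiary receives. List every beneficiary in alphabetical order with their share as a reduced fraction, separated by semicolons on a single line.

No spouse, descendants, or parent survives, so the estate passes to Teodoro's siblings per stirpes.
Half-blood siblings count for one-half the weight of whole-blood siblings at the initial division.
Dividing 1 in proportion to weights (total weight 3): Elena (weight 1) → 1/3; Ines (weight 1/2) → 1/6; Octavio (weight 1/2) → 1/6; Joaquin (weight 1) → 1/3.
Elena predeceased; the 1/3 allotted to Elena's branch passes to Elena's issue by representation.
The 1/3 is divided into 4 equal shares of 1/12 among Alonso, Yago, Lucia, Soledad.
Alonso is living and takes 1/12.
Yago is living and takes 1/12.
Lucia is living and takes 1/12.
Soledad is living and takes 1/12.
Ines is living and takes 1/6.
Octavio is living and takes 1/6.
Joaquin predeceased; the 1/3 allotted to Joaquin's branch passes to Joaquin's issue by representation.
The 1/3 is divided into 2 equal shares of 1/6 among Catalina, Graciela.
Catalina is living and takes 1/6.
Graciela predeceased; the 1/6 allotted to Graciela's branch passes to Graciela's issue by representation.
The 1/6 is divided into 4 equal shares of 1/24 among Ramiro, Valentina, Fernando, Pilar.
Ramiro is living and takes 1/24.
Valentina is living and takes 1/24.
Fernando is living and takes 1/24.
Pilar is living and takes 1/24.

Alonso 1/12; Catalina 1/6; Fernando 1/24; Ines 1/6; Lucia 1/12; Octavio 1/6; Pilar 1/24; Ramiro 1/24; Soledad 1/12; Valentina 1/24; Yago 1/12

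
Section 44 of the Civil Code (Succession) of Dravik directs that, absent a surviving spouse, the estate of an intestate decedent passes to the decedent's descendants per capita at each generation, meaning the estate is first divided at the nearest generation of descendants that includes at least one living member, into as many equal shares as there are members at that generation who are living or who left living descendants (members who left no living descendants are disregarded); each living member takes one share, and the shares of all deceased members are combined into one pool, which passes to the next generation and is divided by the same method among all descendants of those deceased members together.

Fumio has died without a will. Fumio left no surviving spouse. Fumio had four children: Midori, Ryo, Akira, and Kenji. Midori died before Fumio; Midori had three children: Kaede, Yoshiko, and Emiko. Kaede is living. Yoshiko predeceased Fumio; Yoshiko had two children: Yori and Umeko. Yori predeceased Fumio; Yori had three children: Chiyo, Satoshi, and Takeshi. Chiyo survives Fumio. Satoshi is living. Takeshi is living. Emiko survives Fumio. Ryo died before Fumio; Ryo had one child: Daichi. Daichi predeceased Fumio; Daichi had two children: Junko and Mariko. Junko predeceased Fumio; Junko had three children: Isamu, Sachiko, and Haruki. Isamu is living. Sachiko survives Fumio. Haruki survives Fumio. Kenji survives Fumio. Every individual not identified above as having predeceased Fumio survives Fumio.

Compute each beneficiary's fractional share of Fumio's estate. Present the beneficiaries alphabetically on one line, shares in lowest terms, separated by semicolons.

Akira 1/4; Chiyo 1/48; Emiko 1/8; Haruki 1/48; Isamu 1/48; Kaede 1/8; Kenji 1/4; Mariko 1/16; Sachiko 1/48; Satoshi 1/48; Takeshi 1/48; Umeko 1/16

There is no surviving spouse, so the entire estate passes to Fumio's descendants per capita at each generation.
At generation 1 (Midori, Ryo, Akira, Kenji) there are 4 shares of (1)/4 = 1/4 each.
Living: Akira and Kenji — each takes 1/4.
Deceased: Midori and Ryo. Their combined 1/2 is pooled and carried to generation 2.
At generation 2 (Kaede, Yoshiko, Emiko, Daichi) there are 4 shares of (1/2)/4 = 1/8 each.
Living: Kaede and Emiko — each takes 1/8.
Deceased: Yoshiko and Daichi. Their combined 1/4 is pooled and carried to generation 3.
At generation 3 (Yori, Umeko, Junko, Mariko) there are 4 shares of (1/4)/4 = 1/16 each.
Living: Umeko and Mariko — each takes 1/16.
Deceased: Yori and Junko. Their combined 1/8 is pooled and carried to generation 4.
At generation 4 (Chiyo, Satoshi, Takeshi, Isamu, Sachiko, Haruki) there are 6 shares of (1/8)/6 = 1/48 each.
Living: Chiyo, Satoshi, Takeshi, Isamu, Sachiko, and Haruki — each takes 1/48.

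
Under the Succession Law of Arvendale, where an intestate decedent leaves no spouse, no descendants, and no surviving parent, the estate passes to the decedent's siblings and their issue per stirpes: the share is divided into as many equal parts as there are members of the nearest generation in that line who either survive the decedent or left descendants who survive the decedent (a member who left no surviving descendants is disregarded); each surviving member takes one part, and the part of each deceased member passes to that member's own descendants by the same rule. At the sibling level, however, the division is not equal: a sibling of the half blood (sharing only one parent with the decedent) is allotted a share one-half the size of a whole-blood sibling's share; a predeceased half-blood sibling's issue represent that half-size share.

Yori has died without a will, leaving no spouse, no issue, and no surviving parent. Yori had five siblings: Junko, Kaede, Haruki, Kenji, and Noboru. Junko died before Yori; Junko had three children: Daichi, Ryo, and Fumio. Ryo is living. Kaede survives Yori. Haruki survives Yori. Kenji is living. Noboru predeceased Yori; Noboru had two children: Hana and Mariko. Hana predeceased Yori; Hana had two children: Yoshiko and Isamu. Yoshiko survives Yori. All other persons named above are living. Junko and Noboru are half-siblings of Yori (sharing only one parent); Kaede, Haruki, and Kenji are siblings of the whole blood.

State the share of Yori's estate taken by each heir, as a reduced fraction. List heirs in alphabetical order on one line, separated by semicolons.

Daichi 1/24; Fumio 1/24; Haruki 1/4; Isamu 1/32; Kaede 1/4; Kenji 1/4; Mariko 1/16; Ryo 1/24; Yoshiko 1/32

No spouse, descendants, or parent survives, so the estate passes to Yori's siblings per stirpes.
Half-blood siblings count for one-half the weight of whole-blood siblings at the initial division.
Dividing 1 in proportion to weights (total weight 4): Junko (weight 1/2) → 1/8; Kaede (weight 1) → 1/4; Haruki (weight 1) → 1/4; Kenji (weight 1) → 1/4; Noboru (weight 1/2) → 1/8.
Junko predeceased; the 1/8 allotted to Junko's branch passes to Junko's issue by representation.
The 1/8 is divided into 3 equal shares of 1/24 among Daichi, Ryo, Fumio.
Daichi is living and takes 1/24.
Ryo is living and takes 1/24.
Fumio is living and takes 1/24.
Kaede is living and takes 1/4.
Haruki is living and takes 1/4.
Kenji is living and takes 1/4.
Noboru predeceased; the 1/8 allotted to Noboru's branch passes to Noboru's issue by representation.
The 1/8 is divided into 2 equal shares of 1/16 among Hana, Mariko.
Hana predeceased; the 1/16 allotted to Hana's branch passes to Hana's issue by representation.
The 1/16 is divided into 2 equal shares of 1/32 among Yoshiko, Isamu.
Yoshiko is living and takes 1/32.
Isamu is living and takes 1/32.
Mariko is living and takes 1/16.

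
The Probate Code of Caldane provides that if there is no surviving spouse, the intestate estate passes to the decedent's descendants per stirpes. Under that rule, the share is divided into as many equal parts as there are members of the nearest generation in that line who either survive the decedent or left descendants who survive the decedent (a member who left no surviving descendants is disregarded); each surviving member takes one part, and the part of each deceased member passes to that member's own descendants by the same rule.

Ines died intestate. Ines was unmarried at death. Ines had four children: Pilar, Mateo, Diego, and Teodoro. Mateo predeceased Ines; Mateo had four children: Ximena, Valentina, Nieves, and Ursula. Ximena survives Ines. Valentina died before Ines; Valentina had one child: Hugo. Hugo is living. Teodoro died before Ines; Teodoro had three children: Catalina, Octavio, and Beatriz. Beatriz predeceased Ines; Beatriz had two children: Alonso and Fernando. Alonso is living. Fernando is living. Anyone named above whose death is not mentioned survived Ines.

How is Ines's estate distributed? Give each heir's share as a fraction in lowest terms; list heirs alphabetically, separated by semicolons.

Alonso 1/24; Catalina 1/12; Diego 1/4; Fernando 1/24; Hugo 1/16; Nieves 1/16; Octavio 1/12; Pilar 1/4; Ursula 1/16; Ximena 1/16

There is no surviving spouse, so the entire estate passes to Ines's descendants per stirpes.
The estate is divided into 4 equal shares of 1/4 among Pilar, Mateo, Diego, Teodoro.
Pilar is living and takes 1/4.
Mateo predeceased; the 1/4 allotted to Mateo's branch passes to Mateo's issue by representation.
The 1/4 is divided into 4 equal shares of 1/16 among Ximena, Valentina, Nieves, Ursula.
Ximena is living and takes 1/16.
Valentina predeceased; the 1/16 allotted to Valentina's branch passes to Valentina's issue by representation.
Hugo is the sole taker at this level and receives the full 1/16.
Nieves is living and takes 1/16.
Ursula is living and takes 1/16.
Diego is living and takes 1/4.
Teodoro predeceased; the 1/4 allotted to Teodoro's branch passes to Teodoro's issue by representation.
The 1/4 is divided into 3 equal shares of 1/12 among Catalina, Octavio, Beatriz.
Catalina is living and takes 1/12.
Octavio is living and takes 1/12.
Beatriz predeceased; the 1/12 allotted to Beatriz's branch passes to Beatriz's issue by representation.
The 1/12 is divided into 2 equal shares of 1/24 among Alonso, Fernando.
Alonso is living and takes 1/24.
Fernando is living and takes 1/24.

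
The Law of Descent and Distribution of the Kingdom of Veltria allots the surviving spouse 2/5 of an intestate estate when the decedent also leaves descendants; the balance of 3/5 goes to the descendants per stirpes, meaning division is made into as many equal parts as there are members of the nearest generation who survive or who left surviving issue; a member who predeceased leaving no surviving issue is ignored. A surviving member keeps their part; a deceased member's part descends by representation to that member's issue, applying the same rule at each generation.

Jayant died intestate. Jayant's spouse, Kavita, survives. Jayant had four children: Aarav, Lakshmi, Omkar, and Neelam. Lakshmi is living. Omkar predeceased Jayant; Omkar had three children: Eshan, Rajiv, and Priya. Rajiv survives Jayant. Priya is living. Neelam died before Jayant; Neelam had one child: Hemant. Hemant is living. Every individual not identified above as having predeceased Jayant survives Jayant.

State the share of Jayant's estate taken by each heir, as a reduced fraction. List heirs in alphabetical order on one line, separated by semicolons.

Aarav 3/20; Eshan 1/20; Hemant 3/20; Kavita 2/5; Lakshmi 3/20; Priya 1/20; Rajiv 1/20

Kavita, as surviving spouse, takes 2/5.
The remaining 3/5 passes to Jayant's descendants per stirpes.
The 3/5 is divided into 4 equal shares of 3/20 among Aarav, Lakshmi, Omkar, Neelam.
Aarav is living and takes 3/20.
Lakshmi is living and takes 3/20.
Omkar predeceased; the 3/20 allotted to Omkar's branch passes to Omkar's issue by representation.
The 3/20 is divided into 3 equal shares of 1/20 among Eshan, Rajiv, Priya.
Eshan is living and takes 1/20.
Rajiv is living and takes 1/20.
Priya is living and takes 1/20.
Neelam predeceased; the 3/20 allotted to Neelam's branch passes to Neelam's issue by representation.
Hemant is the sole taker at this level and receives the full 3/20.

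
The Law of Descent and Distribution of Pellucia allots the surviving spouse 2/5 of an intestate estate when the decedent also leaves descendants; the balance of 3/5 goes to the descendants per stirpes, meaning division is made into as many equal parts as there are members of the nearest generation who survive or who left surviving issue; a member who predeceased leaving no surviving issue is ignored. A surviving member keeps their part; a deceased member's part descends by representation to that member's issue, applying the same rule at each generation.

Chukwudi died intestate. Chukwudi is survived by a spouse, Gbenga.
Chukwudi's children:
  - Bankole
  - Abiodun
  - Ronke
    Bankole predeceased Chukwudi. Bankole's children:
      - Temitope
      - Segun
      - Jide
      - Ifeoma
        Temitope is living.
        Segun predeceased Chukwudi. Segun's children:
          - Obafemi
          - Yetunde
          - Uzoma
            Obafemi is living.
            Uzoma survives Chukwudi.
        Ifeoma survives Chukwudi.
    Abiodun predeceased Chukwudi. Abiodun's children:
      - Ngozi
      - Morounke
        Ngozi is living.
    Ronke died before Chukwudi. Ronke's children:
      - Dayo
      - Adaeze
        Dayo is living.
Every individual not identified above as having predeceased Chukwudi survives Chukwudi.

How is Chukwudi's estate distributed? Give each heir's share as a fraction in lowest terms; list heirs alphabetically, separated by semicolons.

Gbenga, as surviving spouse, takes 2/5.
The remaining 3/5 passes to Chukwudi's descendants per stirpes.
The 3/5 is divided into 3 equal shares of 1/5 among Bankole, Abiodun, Ronke.
Bankole predeceased; the 1/5 allotted to Bankole's branch passes to Bankole's issue by representation.
The 1/5 is divided into 4 equal shares of 1/20 among Temitope, Segun, Jide, Ifeoma.
Temitope is living and takes 1/20.
Segun predeceased; the 1/20 allotted to Segun's branch passes to Segun's issue by representation.
The 1/20 is divided into 3 equal shares of 1/60 among Obafemi, Yetunde, Uzoma.
Obafemi is living and takes 1/60.
Yetunde is living and takes 1/60.
Uzoma is living and takes 1/60.
Jide is living and takes 1/20.
Ifeoma is living and takes 1/20.
Abiodun predeceased; the 1/5 allotted to Abiodun's branch passes to Abiodun's issue by representation.
The 1/5 is divided into 2 equal shares of 1/10 among Ngozi, Morounke.
Ngozi is living and takes 1/10.
Morounke is living and takes 1/10.
Ronke predeceased; the 1/5 allotted to Ronke's branch passes to Ronke's issue by representation.
The 1/5 is divided into 2 equal shares of 1/10 among Dayo, Adaeze.
Dayo is living and takes 1/10.
Adaeze is living and takes 1/10.

Adaeze 1/10; Dayo 1/10; Gbenga 2/5; Ifeoma 1/20; Jide 1/20; Morounke 1/10; Ngozi 1/10; Obafemi 1/60; Temitope 1/20; Uzoma 1/60; Yetunde 1/60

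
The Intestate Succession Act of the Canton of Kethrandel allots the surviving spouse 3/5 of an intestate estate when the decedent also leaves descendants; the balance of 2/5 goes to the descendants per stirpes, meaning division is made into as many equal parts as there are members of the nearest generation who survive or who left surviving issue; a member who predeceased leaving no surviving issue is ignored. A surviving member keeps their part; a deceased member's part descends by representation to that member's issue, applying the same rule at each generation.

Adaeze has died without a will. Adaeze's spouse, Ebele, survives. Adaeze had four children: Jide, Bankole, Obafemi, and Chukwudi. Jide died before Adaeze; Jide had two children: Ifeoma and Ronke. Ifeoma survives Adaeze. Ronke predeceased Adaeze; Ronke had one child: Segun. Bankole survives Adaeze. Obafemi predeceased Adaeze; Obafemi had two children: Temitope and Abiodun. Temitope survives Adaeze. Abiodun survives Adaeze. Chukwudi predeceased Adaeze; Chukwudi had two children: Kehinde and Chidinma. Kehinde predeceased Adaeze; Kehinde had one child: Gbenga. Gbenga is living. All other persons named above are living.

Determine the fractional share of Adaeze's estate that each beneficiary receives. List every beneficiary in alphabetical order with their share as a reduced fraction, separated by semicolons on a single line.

Ebele, as surviving spouse, takes 3/5.
The remaining 2/5 passes to Adaeze's descendants per stirpes.
The 2/5 is divided into 4 equal shares of 1/10 among Jide, Bankole, Obafemi, Chukwudi.
Jide predeceased; the 1/10 allotted to Jide's branch passes to Jide's issue by representation.
The 1/10 is divided into 2 equal shares of 1/20 among Ifeoma, Ronke.
Ifeoma is living and takes 1/20.
Ronke predeceased; the 1/20 allotted to Ronke's branch passes to Ronke's issue by representation.
Segun is the sole taker at this level and receives the full 1/20.
Bankole is living and takes 1/10.
Obafemi predeceased; the 1/10 allotted to Obafemi's branch passes to Obafemi's issue by representation.
The 1/10 is divided into 2 equal shares of 1/20 among Temitope, Abiodun.
Temitope is living and takes 1/20.
Abiodun is living and takes 1/20.
Chukwudi predeceased; the 1/10 allotted to Chukwudi's branch passes to Chukwudi's issue by representation.
The 1/10 is divided into 2 equal shares of 1/20 among Kehinde, Chidinma.
Kehinde predeceased; the 1/20 allotted to Kehinde's branch passes to Kehinde's issue by representation.
Gbenga is the sole taker at this level and receives the full 1/20.
Chidinma is living and takes 1/20.

Abiodun 1/20; Bankole 1/10; Chidinma 1/20; Ebele 3/5; Gbenga 1/20; Ifeoma 1/20; Segun 1/20; Temitope 1/20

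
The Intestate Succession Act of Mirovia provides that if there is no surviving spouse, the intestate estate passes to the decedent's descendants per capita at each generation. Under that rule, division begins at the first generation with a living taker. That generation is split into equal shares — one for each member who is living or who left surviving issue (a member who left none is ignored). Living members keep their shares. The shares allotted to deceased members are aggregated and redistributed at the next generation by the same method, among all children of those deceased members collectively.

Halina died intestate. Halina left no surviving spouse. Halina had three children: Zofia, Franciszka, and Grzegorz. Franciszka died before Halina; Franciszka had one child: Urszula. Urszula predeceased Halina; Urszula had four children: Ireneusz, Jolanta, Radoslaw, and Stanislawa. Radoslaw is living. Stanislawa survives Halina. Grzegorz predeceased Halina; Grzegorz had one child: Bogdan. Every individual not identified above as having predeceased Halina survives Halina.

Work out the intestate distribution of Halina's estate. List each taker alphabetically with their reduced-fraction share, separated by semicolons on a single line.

There is no surviving spouse, so the entire estate passes to Halina's descendants per capita at each generation.
At generation 1 (Zofia, Franciszka, Grzegorz) there are 3 shares of (1)/3 = 1/3 each.
Living: Zofia — each takes 1/3.
Deceased: Franciszka and Grzegorz. Their combined 2/3 is pooled and carried to generation 2.
At generation 2 (Urszula, Bogdan) there are 2 shares of (2/3)/2 = 1/3 each.
Living: Bogdan — each takes 1/3.
Deceased: Urszula. That 1/3 share is carried to generation 3.
At generation 3 (Ireneusz, Jolanta, Radoslaw, Stanislawa) there are 4 shares of (1/3)/4 = 1/12 each.
Living: Ireneusz, Jolanta, Radoslaw, and Stanislawa — each takes 1/12.

Bogdan 1/3; Ireneusz 1/12; Jolanta 1/12; Radoslaw 1/12; Stanislawa 1/12; Zofia 1/3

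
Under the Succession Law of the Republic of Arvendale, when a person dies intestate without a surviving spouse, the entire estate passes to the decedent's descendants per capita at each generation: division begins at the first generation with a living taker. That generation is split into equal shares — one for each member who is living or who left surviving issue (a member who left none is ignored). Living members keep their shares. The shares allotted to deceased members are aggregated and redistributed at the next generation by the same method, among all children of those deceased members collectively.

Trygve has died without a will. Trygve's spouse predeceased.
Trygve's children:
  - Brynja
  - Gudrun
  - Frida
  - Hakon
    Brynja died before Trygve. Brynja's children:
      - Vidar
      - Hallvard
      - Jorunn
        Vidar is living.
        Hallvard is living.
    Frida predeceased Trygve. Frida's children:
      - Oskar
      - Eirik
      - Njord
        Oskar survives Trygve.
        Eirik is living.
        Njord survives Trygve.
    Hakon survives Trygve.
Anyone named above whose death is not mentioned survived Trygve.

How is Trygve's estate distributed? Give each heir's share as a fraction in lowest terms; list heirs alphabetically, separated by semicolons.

Eirik 1/12; Gudrun 1/4; Hakon 1/4; Hallvard 1/12; Jorunn 1/12; Njord 1/12; Oskar 1/12; Vidar 1/12

There is no surviving spouse, so the entire estate passes to Trygve's descendants per capita at each generation.
At generation 1 (Brynja, Gudrun, Frida, Hakon) there are 4 shares of (1)/4 = 1/4 each.
Living: Gudrun and Hakon — each takes 1/4.
Deceased: Brynja and Frida. Their combined 1/2 is pooled and carried to generation 2.
At generation 2 (Vidar, Hallvard, Jorunn, Oskar, Eirik, Njord) there are 6 shares of (1/2)/6 = 1/12 each.
Living: Vidar, Hallvard, Jorunn, Oskar, Eirik, and Njord — each takes 1/12.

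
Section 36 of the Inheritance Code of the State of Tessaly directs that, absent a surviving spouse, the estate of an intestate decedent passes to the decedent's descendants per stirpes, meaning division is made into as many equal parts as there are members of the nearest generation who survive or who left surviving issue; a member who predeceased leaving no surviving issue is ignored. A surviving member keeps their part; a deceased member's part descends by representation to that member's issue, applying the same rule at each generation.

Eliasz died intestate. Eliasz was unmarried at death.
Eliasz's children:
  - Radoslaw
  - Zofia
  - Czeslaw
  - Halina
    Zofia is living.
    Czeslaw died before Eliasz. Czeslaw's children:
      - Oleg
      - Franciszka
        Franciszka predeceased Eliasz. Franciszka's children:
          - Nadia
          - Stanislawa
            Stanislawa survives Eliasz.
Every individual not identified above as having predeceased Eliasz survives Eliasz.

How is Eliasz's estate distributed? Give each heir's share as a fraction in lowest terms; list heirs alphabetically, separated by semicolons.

Halina 1/4; Nadia 1/16; Oleg 1/8; Radoslaw 1/4; Stanislawa 1/16; Zofia 1/4

There is no surviving spouse, so the entire estate passes to Eliasz's descendants per stirpes.
The estate is divided into 4 equal shares of 1/4 among Radoslaw, Zofia, Czeslaw, Halina.
Radoslaw is living and takes 1/4.
Zofia is living and takes 1/4.
Czeslaw predeceased; the 1/4 allotted to Czeslaw's branch passes to Czeslaw's issue by representation.
The 1/4 is divided into 2 equal shares of 1/8 among Oleg, Franciszka.
Oleg is living and takes 1/8.
Franciszka predeceased; the 1/8 allotted to Franciszka's branch passes to Franciszka's issue by representation.
The 1/8 is divided into 2 equal shares of 1/16 among Nadia, Stanislawa.
Nadia is living and takes 1/16.
Stanislawa is living and takes 1/16.
Halina is living and takes 1/4.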